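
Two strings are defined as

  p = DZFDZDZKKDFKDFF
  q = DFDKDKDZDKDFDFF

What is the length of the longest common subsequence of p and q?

11

Match D [1,1] → F [3,2] → D [4,7] → Z [5,8] → D [6,9] → K [9,10] → D [10,11] → F [11,12] → D [13,13] → F [14,14] → F [15,15] — 11 characters in the same relative order in both. dp[15][15] = 11 confirms this is the maximum.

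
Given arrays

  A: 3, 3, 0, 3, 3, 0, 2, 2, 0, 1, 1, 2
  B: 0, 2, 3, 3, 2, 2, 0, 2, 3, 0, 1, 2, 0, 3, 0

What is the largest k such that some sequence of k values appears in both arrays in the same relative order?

Pick 0 [3,1]; then 3 [4,3]; then 3 [5,4]; then 0 [6,7]; then 2 [7,8]; then 0 [9,10]; then 1 [11,11]; then 2 [12,12]; all 8 values appear in both, in order. The LCS DP gives dp[12][15] = 8, so this is optimal.

8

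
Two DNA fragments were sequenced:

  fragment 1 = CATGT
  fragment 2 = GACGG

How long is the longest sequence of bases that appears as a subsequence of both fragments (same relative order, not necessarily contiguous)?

2

One common subsequence of length 2: C at fragment 1[1]=fragment 2[3], then G at fragment 1[4]=fragment 2[5]. Since dp[5][5] = 2, nothing longer is possible.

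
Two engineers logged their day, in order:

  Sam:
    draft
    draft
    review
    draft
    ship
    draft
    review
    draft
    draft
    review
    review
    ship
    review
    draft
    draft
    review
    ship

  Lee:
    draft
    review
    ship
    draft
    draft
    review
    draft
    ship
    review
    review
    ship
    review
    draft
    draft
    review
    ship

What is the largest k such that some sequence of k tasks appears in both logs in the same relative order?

Taking draft [2,1]; then review [3,2]; then draft [4,4]; then draft [6,5]; then review [7,6]; then draft [8,7]; then review [10,9]; then review [11,10]; then ship [12,11]; then review [13,12]; then draft [14,13]; then draft [15,14]; then review [16,15]; then ship [17,16] gives a common subsequence of length 14. Since dp[17][16] = 14, nothing longer is possible.

14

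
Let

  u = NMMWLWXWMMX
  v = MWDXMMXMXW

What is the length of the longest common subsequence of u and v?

Pick M [3,1]; then W [4,2]; then X [7,4]; then M [9,6]; then M [10,8]; then X [11,9]; all 6 characters appear in both, in order. dp[11][10] = 6 confirms this is the maximum.

6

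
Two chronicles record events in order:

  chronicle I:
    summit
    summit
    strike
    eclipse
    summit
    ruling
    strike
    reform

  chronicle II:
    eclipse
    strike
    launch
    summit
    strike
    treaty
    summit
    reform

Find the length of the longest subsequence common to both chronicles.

4

One common subsequence of length 4: summit [2,4], then strike [3,5], then summit [5,7], then reform [8,8]. The LCS DP gives dp[8][8] = 4, so this is optimal.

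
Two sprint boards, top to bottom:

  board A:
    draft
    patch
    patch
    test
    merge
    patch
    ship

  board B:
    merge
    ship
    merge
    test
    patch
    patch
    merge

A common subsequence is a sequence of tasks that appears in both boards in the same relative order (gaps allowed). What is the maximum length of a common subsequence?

One common subsequence of length 3: patch at board A[2]=board B[5] → patch at board A[3]=board B[6] → merge at board A[5]=board B[7], and the DP table's final entry dp[7][7] is also 3, so no common subsequence is longer.

3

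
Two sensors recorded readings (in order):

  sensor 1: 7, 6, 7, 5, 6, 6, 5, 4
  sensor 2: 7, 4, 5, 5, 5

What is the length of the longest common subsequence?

One common subsequence of length 3: 7 (sensor 1 #1, sensor 2 #1), 5 (sensor 1 #4, sensor 2 #4), 5 (sensor 1 #7, sensor 2 #5). dp[8][5] = 3 confirms this is the maximum.

3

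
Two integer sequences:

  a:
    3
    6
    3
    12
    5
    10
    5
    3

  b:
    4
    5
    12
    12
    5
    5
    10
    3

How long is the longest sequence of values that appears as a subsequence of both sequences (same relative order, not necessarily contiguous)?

Let dp[i][j] be the LCS length of the first i values of a and the first j values of b. dp[i][j] = dp[i-1][j-1]+1 when the i-th and j-th values match, else max(dp[i-1][j], dp[i][j-1]).
    ·  4  5 12 12  5  5 10  3
 ·  0  0  0  0  0  0  0  0  0
 3  0  0  0  0  0  0  0  0  1
 6  0  0  0  0  0  0  0  0  1
 3  0  0  0  0  0  0  0  0  1
12  0  0  0  1  1  1  1  1  1
 5  0  0  1  1  1  2  2  2  2
10  0  0  1  1  1  2  2  3  3
 5  0  0  1  1  1  2  3  3  3
 3  0  0  1  1  1  2  3  3  4
dp[8][8] = 4. One LCS (by backtracking along matches): 12, 5, 10, 3.

4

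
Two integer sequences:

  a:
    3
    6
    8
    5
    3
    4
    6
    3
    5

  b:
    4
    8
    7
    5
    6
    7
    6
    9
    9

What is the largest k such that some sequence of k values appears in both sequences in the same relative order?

3

Let dp[i][j] be the LCS length of the first i values of a and the first j values of b. dp[i][j] = dp[i-1][j-1]+1 when the i-th and j-th values match, else max(dp[i-1][j], dp[i][j-1]).
    ·  4  8  7  5  6  7  6  9  9
 ·  0  0  0  0  0  0  0  0  0  0
 3  0  0  0  0  0  0  0  0  0  0
 6  0  0  0  0  0  1  1  1  1  1
 8  0  0  1  1  1  1  1  1  1  1
 5  0  0  1  1  2  2  2  2  2  2
 3  0  0  1  1  2  2  2  2  2  2
 4  0  1  1  1  2  2  2  2  2  2
 6  0  1  1  1  2  3  3  3  3  3
 3  0  1  1  1  2  3  3  3  3  3
 5  0  1  1  1  2  3  3  3  3  3
dp[9][9] = 3. One LCS (by backtracking along matches): 8, 5, 6.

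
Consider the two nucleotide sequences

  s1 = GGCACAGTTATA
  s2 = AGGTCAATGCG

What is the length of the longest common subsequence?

6

One common subsequence of length 6: G at s1[1]=s2[2] → G at s1[2]=s2[3] → C at s1[3]=s2[5] → A at s1[4]=s2[7] → C at s1[5]=s2[10] → G at s1[7]=s2[11]. Since dp[12][11] = 6, nothing longer is possible.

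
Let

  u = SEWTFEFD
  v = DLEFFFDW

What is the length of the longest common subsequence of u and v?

Let dp[i][j] be the LCS length of the first i characters of u and the first j characters of v. dp[i][j] = dp[i-1][j-1]+1 when the i-th and j-th characters match, else max(dp[i-1][j], dp[i][j-1]).
    ·  D  L  E  F  F  F  D  W
 ·  0  0  0  0  0  0  0  0  0
 S  0  0  0  0  0  0  0  0  0
 E  0  0  0  1  1  1  1  1  1
 W  0  0  0  1  1  1  1  1  2
 T  0  0  0  1  1  1  1  1  2
 F  0  0  0  1  2  2  2  2  2
 E  0  0  0  1  2  2  2  2  2
 F  0  0  0  1  2  3  3  3  3
 D  0  1  1  1  2  3  3  4  4
dp[8][8] = 4. One LCS (by backtracking along matches): EFFD.

4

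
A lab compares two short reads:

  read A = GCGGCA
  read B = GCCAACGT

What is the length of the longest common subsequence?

Let dp[i][j] be the LCS length of the first i bases of read A and the first j bases of read B. dp[i][j] = dp[i-1][j-1]+1 when the i-th and j-th bases match, else max(dp[i-1][j], dp[i][j-1]).
    ·  G  C  C  A  A  C  G  T
 ·  0  0  0  0  0  0  0  0  0
 G  0  1  1  1  1  1  1  1  1
 C  0  1  2  2  2  2  2  2  2
 G  0  1  2  2  2  2  2  3  3
 G  0  1  2  2  2  2  2  3  3
 C  0  1  2  3  3  3  3  3  3
 A  0  1  2  3  4  4  4  4  4
dp[6][8] = 4. One LCS (by backtracking along matches): GCCA.

4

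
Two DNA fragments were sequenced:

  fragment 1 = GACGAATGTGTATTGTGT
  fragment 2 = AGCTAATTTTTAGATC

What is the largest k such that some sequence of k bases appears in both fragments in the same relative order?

Pick G [1,2], then C [3,3], then A [5,5], then A [6,6], then T [7,7], then T [9,8], then T [11,9], then T [13,10], then T [14,11], then G [15,13], then T [16,15]; all 11 bases appear in both, in order. The LCS DP gives dp[18][16] = 11, so this is optimal.

11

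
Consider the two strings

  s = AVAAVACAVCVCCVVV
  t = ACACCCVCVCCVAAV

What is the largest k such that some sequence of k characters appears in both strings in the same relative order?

10

Match A at s[1]=t[1] → A at s[3]=t[3] → C at s[7]=t[6] → V at s[9]=t[7] → C at s[10]=t[8] → V at s[11]=t[9] → C at s[12]=t[10] → C at s[13]=t[11] → V at s[14]=t[12] → V at s[16]=t[15] — 10 characters in the same relative order in both, and the DP table's final entry dp[16][15] is also 10, so no common subsequence is longer.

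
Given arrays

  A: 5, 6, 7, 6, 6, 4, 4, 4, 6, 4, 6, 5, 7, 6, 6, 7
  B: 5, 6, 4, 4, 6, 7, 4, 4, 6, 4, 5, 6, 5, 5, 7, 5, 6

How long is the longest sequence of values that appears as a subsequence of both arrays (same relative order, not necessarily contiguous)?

11

One common subsequence of length 11: 5 [1,1] → 6 [2,5] → 7 [3,6] → 4 [7,7] → 4 [8,8] → 6 [9,9] → 4 [10,10] → 6 [11,12] → 5 [12,14] → 7 [13,15] → 6 [15,17]. dp[16][17] = 11 confirms this is the maximum.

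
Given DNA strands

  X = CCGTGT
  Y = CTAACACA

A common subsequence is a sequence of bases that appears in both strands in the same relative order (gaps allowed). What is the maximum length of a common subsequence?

Pick C at X[1]=Y[5]; then C at X[2]=Y[7]; all 2 bases appear in both, in order. Since dp[6][8] = 2, nothing longer is possible.

2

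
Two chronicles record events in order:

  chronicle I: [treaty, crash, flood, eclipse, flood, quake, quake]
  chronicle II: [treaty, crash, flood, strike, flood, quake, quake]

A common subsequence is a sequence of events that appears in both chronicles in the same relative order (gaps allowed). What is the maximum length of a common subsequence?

6

Taking treaty at chronicle I[1]=chronicle II[1]; then crash at chronicle I[2]=chronicle II[2]; then flood at chronicle I[3]=chronicle II[3]; then flood at chronicle I[5]=chronicle II[5]; then quake at chronicle I[6]=chronicle II[6]; then quake at chronicle I[7]=chronicle II[7] gives a common subsequence of length 6. Since dp[7][7] = 6, nothing longer is possible.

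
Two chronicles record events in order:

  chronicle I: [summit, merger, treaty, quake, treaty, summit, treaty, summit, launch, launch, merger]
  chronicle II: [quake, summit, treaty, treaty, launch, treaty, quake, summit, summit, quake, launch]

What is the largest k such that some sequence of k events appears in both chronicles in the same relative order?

6

Pick summit [1,2], treaty [3,6], quake [4,7], summit [6,8], summit [8,9], launch [10,11]; all 6 events appear in both, in order. Since dp[11][11] = 6, nothing longer is possible.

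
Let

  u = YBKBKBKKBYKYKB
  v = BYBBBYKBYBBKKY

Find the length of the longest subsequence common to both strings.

Pick Y [1,2], then B [2,3], then B [4,4], then B [6,5], then K [8,7], then B [9,8], then Y [10,9], then K [11,13], then Y [12,14]; all 9 characters appear in both, in order. dp[14][14] = 9 confirms this is the maximum.

9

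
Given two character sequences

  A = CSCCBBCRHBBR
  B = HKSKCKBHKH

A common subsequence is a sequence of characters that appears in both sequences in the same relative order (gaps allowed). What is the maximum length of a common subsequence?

Pick S [2,3], C [3,5], B [5,7], H [9,10]; all 4 characters appear in both, in order. dp[12][10] = 4 confirms this is the maximum.

4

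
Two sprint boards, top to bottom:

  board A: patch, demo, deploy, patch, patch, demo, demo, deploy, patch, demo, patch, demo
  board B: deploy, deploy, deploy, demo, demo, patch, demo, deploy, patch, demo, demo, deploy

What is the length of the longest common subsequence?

7

Taking patch at board A[1]=board B[6], then demo at board A[2]=board B[7], then deploy at board A[3]=board B[8], then patch at board A[5]=board B[9], then demo at board A[6]=board B[10], then demo at board A[7]=board B[11], then deploy at board A[8]=board B[12] gives a common subsequence of length 7, and the DP table's final entry dp[12][12] is also 7, so no common subsequence is longer.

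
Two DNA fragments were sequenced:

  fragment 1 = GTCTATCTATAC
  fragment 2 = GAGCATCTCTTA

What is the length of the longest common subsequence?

8

Let dp[i][j] be the LCS length of the first i bases of fragment 1 and the first j bases of fragment 2. dp[i][j] = dp[i-1][j-1]+1 when the i-th and j-th bases match, else max(dp[i-1][j], dp[i][j-1]).
    ·  G  A  G  C  A  T  C  T  C  T  T  A
 ·  0  0  0  0  0  0  0  0  0  0  0  0  0
 G  0  1  1  1  1  1  1  1  1  1  1  1  1
 T  0  1  1  1  1  1  2  2  2  2  2  2  2
 C  0  1  1  1  2  2  2  3  3  3  3  3  3
 T  0  1  1  1  2  2  3  3  4  4  4  4  4
 A  0  1  2  2  2  3  3  3  4  4  4  4  5
 T  0  1  2  2  2  3  4  4  4  4  5  5  5
 C  0  1  2  2  3  3  4  5  5  5  5  5  5
 T  0  1  2  2  3  3  4  5  6  6  6  6  6
 A  0  1  2  2  3  4  4  5  6  6  6  6  7
 T  0  1  2  2  3  4  5  5  6  6  7  7  7
 A  0  1  2  2  3  4  5  5  6  6  7  7  8
 C  0  1  2  2  3  4  5  6  6  7  7  7  8
dp[12][12] = 8. One LCS (by backtracking along matches): GTCTCTTA.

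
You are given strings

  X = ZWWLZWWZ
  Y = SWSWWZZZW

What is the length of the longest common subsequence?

4

Match W [2,4]; then W [3,5]; then Z [5,8]; then W [7,9] — 4 characters in the same relative order in both. The LCS DP gives dp[8][9] = 4, so this is optimal.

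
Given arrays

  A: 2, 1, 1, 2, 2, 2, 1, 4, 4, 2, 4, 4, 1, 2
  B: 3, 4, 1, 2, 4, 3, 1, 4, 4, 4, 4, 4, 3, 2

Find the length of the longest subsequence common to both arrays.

8

Match 1 (A #3, B #3), then 2 (A #4, B #4), then 1 (A #7, B #7), then 4 (A #8, B #9), then 4 (A #9, B #10), then 4 (A #11, B #11), then 4 (A #12, B #12), then 2 (A #14, B #14) — 8 values in the same relative order in both, and the DP table's final entry dp[14][14] is also 8, so no common subsequence is longer.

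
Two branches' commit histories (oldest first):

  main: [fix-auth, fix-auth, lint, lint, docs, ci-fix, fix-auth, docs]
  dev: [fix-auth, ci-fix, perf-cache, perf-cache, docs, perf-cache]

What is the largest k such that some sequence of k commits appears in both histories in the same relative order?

3

Pick fix-auth (main #2, dev #1); then ci-fix (main #6, dev #2); then docs (main #8, dev #5); all 3 commits appear in both, in order, and the DP table's final entry dp[8][6] is also 3, so no common subsequence is longer.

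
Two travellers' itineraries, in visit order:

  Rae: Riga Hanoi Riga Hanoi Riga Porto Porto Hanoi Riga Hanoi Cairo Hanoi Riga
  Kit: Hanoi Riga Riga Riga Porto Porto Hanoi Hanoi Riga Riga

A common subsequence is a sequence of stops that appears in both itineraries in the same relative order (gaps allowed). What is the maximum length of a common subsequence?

8

One common subsequence of length 8: Riga [1,2], Riga [3,3], Riga [5,4], Porto [6,5], Porto [7,6], Hanoi [8,8], Riga [9,9], Riga [13,10]. dp[13][10] = 8 confirms this is the maximum.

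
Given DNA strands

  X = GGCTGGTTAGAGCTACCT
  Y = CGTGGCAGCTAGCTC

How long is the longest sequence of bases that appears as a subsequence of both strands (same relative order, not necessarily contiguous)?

Match G (X #2, Y #2), T (X #4, Y #3), G (X #5, Y #4), G (X #6, Y #5), A (X #9, Y #7), G (X #10, Y #8), A (X #11, Y #11), G (X #12, Y #12), C (X #13, Y #13), T (X #14, Y #14), C (X #17, Y #15) — 11 bases in the same relative order in both. Since dp[18][15] = 11, nothing longer is possible.

11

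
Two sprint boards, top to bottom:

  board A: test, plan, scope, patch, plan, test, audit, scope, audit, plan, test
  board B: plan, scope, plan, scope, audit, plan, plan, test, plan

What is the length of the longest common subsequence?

One common subsequence of length 7: plan [2,1], scope [3,2], plan [5,3], scope [8,4], audit [9,5], plan [10,7], test [11,8], and the DP table's final entry dp[11][9] is also 7, so no common subsequence is longer.

7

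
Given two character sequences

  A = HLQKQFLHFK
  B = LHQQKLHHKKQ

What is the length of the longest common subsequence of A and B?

6

One common subsequence of length 6: H (A #1, B #2), then Q (A #3, B #4), then K (A #4, B #5), then L (A #7, B #6), then H (A #8, B #8), then K (A #10, B #10), and the DP table's final entry dp[10][11] is also 6, so no common subsequence is longer.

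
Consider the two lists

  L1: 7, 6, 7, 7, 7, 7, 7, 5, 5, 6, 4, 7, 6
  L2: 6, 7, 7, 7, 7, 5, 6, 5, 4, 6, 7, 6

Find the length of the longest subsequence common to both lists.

One common subsequence of length 10: 6 (L1 #2, L2 #1), then 7 (L1 #4, L2 #2), then 7 (L1 #5, L2 #3), then 7 (L1 #6, L2 #4), then 7 (L1 #7, L2 #5), then 5 (L1 #8, L2 #6), then 5 (L1 #9, L2 #8), then 6 (L1 #10, L2 #10), then 7 (L1 #12, L2 #11), then 6 (L1 #13, L2 #12). Since dp[13][12] = 10, nothing longer is possible.

10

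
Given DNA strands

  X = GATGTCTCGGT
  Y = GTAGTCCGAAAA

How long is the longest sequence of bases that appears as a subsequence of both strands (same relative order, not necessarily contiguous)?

Let dp[i][j] be the LCS length of the first i bases of X and the first j bases of Y. dp[i][j] = dp[i-1][j-1]+1 when the i-th and j-th bases match, else max(dp[i-1][j], dp[i][j-1]).
    ·  G  T  A  G  T  C  C  G  A  A  A  A
 ·  0  0  0  0  0  0  0  0  0  0  0  0  0
 G  0  1  1  1  1  1  1  1  1  1  1  1  1
 A  0  1  1  2  2  2  2  2  2  2  2  2  2
 T  0  1  2  2  2  3  3  3  3  3  3  3  3
 G  0  1  2  2  3  3  3  3  4  4  4  4  4
 T  0  1  2  2  3  4  4  4  4  4  4  4  4
 C  0  1  2  2  3  4  5  5  5  5  5  5  5
 T  0  1  2  2  3  4  5  5  5  5  5  5  5
 C  0  1  2  2  3  4  5  6  6  6  6  6  6
 G  0  1  2  2  3  4  5  6  7  7  7  7  7
 G  0  1  2  2  3  4  5  6  7  7  7  7  7
 T  0  1  2  2  3  4  5  6  7  7  7  7  7
dp[11][12] = 7. One LCS (by backtracking along matches): GAGTCCG.

7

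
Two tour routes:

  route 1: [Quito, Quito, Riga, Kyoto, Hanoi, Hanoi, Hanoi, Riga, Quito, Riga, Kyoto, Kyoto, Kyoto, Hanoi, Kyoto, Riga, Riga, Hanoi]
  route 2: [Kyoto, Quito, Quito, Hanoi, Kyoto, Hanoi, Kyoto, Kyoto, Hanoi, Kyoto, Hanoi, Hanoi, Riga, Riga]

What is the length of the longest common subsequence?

10

One common subsequence of length 10: Quito (route 1 #1, route 2 #2), Quito (route 1 #2, route 2 #3), Kyoto (route 1 #4, route 2 #5), Hanoi (route 1 #7, route 2 #6), Kyoto (route 1 #11, route 2 #7), Kyoto (route 1 #12, route 2 #8), Kyoto (route 1 #13, route 2 #10), Hanoi (route 1 #14, route 2 #12), Riga (route 1 #16, route 2 #13), Riga (route 1 #17, route 2 #14). The LCS DP gives dp[18][14] = 10, so this is optimal.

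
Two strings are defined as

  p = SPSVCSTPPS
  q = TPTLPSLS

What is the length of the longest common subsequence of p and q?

4

Let dp[i][j] be the LCS length of the first i characters of p and the first j characters of q. dp[i][j] = dp[i-1][j-1]+1 when the i-th and j-th characters match, else max(dp[i-1][j], dp[i][j-1]).
    ·  T  P  T  L  P  S  L  S
 ·  0  0  0  0  0  0  0  0  0
 S  0  0  0  0  0  0  1  1  1
 P  0  0  1  1  1  1  1  1  1
 S  0  0  1  1  1  1  2  2  2
 V  0  0  1  1  1  1  2  2  2
 C  0  0  1  1  1  1  2  2  2
 S  0  0  1  1  1  1  2  2  3
 T  0  1  1  2  2  2  2  2  3
 P  0  1  2  2  2  3  3  3  3
 P  0  1  2  2  2  3  3  3  3
 S  0  1  2  2  2  3  4  4  4
dp[10][8] = 4. One LCS (by backtracking along matches): PTPS.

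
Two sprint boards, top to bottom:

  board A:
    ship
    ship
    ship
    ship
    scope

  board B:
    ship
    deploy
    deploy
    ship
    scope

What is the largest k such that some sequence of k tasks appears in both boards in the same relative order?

3

Match ship [1,1], ship [4,4], scope [5,5] — 3 tasks in the same relative order in both. Since dp[5][5] = 3, nothing longer is possible.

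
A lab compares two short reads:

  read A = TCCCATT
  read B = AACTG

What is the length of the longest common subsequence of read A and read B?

2

Let dp[i][j] be the LCS length of the first i bases of read A and the first j bases of read B. dp[i][j] = dp[i-1][j-1]+1 when the i-th and j-th bases match, else max(dp[i-1][j], dp[i][j-1]).
    ·  A  A  C  T  G
 ·  0  0  0  0  0  0
 T  0  0  0  0  1  1
 C  0  0  0  1  1  1
 C  0  0  0  1  1  1
 C  0  0  0  1  1  1
 A  0  1  1  1  1  1
 T  0  1  1  1  2  2
 T  0  1  1  1  2  2
dp[7][5] = 2. One LCS (by backtracking along matches): CT.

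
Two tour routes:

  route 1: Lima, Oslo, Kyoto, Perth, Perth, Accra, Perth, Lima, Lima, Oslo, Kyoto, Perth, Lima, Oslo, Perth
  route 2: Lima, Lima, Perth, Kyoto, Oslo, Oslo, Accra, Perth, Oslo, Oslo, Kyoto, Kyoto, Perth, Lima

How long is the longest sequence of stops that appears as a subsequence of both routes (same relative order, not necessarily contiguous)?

8

Match Lima at route 1[1]=route 2[2] → Oslo at route 1[2]=route 2[6] → Accra at route 1[6]=route 2[7] → Perth at route 1[7]=route 2[8] → Oslo at route 1[10]=route 2[10] → Kyoto at route 1[11]=route 2[12] → Perth at route 1[12]=route 2[13] → Lima at route 1[13]=route 2[14] — 8 stops in the same relative order in both. Since dp[15][14] = 8, nothing longer is possible.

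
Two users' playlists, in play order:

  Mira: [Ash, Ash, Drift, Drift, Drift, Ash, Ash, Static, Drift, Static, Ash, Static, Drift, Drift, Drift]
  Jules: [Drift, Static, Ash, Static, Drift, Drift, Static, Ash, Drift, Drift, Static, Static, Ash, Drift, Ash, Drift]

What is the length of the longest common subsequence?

Match Ash (Mira #1, Jules #3) → Ash (Mira #2, Jules #8) → Drift (Mira #4, Jules #9) → Drift (Mira #5, Jules #10) → Static (Mira #8, Jules #11) → Static (Mira #10, Jules #12) → Ash (Mira #11, Jules #13) → Drift (Mira #13, Jules #14) → Drift (Mira #15, Jules #16) — 9 songs in the same relative order in both. dp[15][16] = 9 confirms this is the maximum.

9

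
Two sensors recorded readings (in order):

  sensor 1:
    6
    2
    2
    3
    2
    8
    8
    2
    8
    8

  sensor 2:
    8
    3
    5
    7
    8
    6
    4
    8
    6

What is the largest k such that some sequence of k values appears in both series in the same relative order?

Let dp[i][j] be the LCS length of the first i values of sensor 1 and the first j values of sensor 2. dp[i][j] = dp[i-1][j-1]+1 when the i-th and j-th values match, else max(dp[i-1][j], dp[i][j-1]).
    ·  8  3  5  7  8  6  4  8  6
 ·  0  0  0  0  0  0  0  0  0  0
 6  0  0  0  0  0  0  1  1  1  1
 2  0  0  0  0  0  0  1  1  1  1
 2  0  0  0  0  0  0  1  1  1  1
 3  0  0  1  1  1  1  1  1  1  1
 2  0  0  1  1  1  1  1  1  1  1
 8  0  1  1  1  1  2  2  2  2  2
 8  0  1  1  1  1  2  2  2  3  3
 2  0  1  1  1  1  2  2  2  3  3
 8  0  1  1  1  1  2  2  2  3  3
 8  0  1  1  1  1  2  2  2  3  3
dp[10][9] = 3. One LCS (by backtracking along matches): 3, 8, 8.

3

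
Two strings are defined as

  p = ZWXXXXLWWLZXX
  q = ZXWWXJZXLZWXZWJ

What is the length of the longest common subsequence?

Taking Z [1,1] → W [2,4] → X [3,5] → X [6,8] → L [7,9] → W [8,11] → W [9,14] gives a common subsequence of length 7. dp[13][15] = 7 confirms this is the maximum.

7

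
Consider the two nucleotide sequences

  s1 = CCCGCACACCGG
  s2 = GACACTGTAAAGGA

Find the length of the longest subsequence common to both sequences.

One common subsequence of length 7: C [1,3], C [2,5], G [4,7], A [6,10], A [8,11], G [11,12], G [12,13]. Since dp[12][14] = 7, nothing longer is possible.

7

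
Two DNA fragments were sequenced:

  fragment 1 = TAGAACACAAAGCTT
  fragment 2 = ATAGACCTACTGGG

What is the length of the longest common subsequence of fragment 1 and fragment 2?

9

Pick T [1,2] → A [2,3] → G [3,4] → A [5,5] → C [6,6] → C [8,7] → A [11,9] → C [13,10] → T [14,11]; all 9 bases appear in both, in order. Since dp[15][14] = 9, nothing longer is possible.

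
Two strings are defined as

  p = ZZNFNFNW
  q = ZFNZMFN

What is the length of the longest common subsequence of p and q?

5

Taking Z [2,1] → F [4,2] → N [5,3] → F [6,6] → N [7,7] gives a common subsequence of length 5. The LCS DP gives dp[8][7] = 5, so this is optimal.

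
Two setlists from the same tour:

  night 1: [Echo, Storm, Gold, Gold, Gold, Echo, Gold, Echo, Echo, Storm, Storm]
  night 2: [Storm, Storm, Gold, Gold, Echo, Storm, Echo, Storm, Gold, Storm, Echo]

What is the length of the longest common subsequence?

7

One common subsequence of length 7: Storm (night 1 #2, night 2 #2) → Gold (night 1 #4, night 2 #3) → Gold (night 1 #5, night 2 #4) → Echo (night 1 #6, night 2 #5) → Echo (night 1 #9, night 2 #7) → Storm (night 1 #10, night 2 #8) → Storm (night 1 #11, night 2 #10). The LCS DP gives dp[11][11] = 7, so this is optimal.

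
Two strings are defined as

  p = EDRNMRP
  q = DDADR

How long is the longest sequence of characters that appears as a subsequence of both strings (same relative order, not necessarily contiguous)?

Taking D at p[2]=q[4], then R at p[6]=q[5] gives a common subsequence of length 2. Since dp[7][5] = 2, nothing longer is possible.

2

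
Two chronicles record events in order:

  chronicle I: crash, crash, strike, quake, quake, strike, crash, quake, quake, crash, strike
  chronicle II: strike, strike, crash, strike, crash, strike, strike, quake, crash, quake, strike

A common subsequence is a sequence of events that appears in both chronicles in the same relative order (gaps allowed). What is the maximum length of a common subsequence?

Pick crash (chronicle I #1, chronicle II #3); then crash (chronicle I #2, chronicle II #5); then strike (chronicle I #3, chronicle II #7); then quake (chronicle I #5, chronicle II #8); then crash (chronicle I #7, chronicle II #9); then quake (chronicle I #9, chronicle II #10); then strike (chronicle I #11, chronicle II #11); all 7 events appear in both, in order. dp[11][11] = 7 confirms this is the maximum.

7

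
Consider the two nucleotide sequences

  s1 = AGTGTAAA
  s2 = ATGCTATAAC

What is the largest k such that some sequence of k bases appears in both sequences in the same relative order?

7

One common subsequence of length 7: A (s1 #1, s2 #1); then T (s1 #3, s2 #2); then G (s1 #4, s2 #3); then T (s1 #5, s2 #5); then A (s1 #6, s2 #6); then A (s1 #7, s2 #8); then A (s1 #8, s2 #9). dp[8][10] = 7 confirms this is the maximum.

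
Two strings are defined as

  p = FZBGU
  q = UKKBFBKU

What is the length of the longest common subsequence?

Let dp[i][j] be the LCS length of the first i characters of p and the first j characters of q. dp[i][j] = dp[i-1][j-1]+1 when the i-th and j-th characters match, else max(dp[i-1][j], dp[i][j-1]).
    ·  U  K  K  B  F  B  K  U
 ·  0  0  0  0  0  0  0  0  0
 F  0  0  0  0  0  1  1  1  1
 Z  0  0  0  0  0  1  1  1  1
 B  0  0  0  0  1  1  2  2  2
 G  0  0  0  0  1  1  2  2  2
 U  0  1  1  1  1  1  2  2  3
dp[5][8] = 3. One LCS (by backtracking along matches): FBU.

3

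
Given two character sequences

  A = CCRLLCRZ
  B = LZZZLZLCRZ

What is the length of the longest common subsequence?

5

Taking L (A #4, B #5), L (A #5, B #7), C (A #6, B #8), R (A #7, B #9), Z (A #8, B #10) gives a common subsequence of length 5. The LCS DP gives dp[8][10] = 5, so this is optimal.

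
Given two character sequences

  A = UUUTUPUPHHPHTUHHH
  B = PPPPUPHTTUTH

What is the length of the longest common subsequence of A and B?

7

Pick P (A #6, B #4) → U (A #7, B #5) → P (A #8, B #6) → H (A #9, B #7) → T (A #13, B #9) → U (A #14, B #10) → H (A #17, B #12); all 7 characters appear in both, in order. The LCS DP gives dp[17][12] = 7, so this is optimal.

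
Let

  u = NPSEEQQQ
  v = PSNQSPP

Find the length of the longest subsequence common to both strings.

3

Match P [2,1], S [3,2], Q [6,4] — 3 characters in the same relative order in both. Since dp[8][7] = 3, nothing longer is possible.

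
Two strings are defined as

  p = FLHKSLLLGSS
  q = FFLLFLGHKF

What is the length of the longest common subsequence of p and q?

Let dp[i][j] be the LCS length of the first i characters of p and the first j characters of q. dp[i][j] = dp[i-1][j-1]+1 when the i-th and j-th characters match, else max(dp[i-1][j], dp[i][j-1]).
    ·  F  F  L  L  F  L  G  H  K  F
 ·  0  0  0  0  0  0  0  0  0  0  0
 F  0  1  1  1  1  1  1  1  1  1  1
 L  0  1  1  2  2  2  2  2  2  2  2
 H  0  1  1  2  2  2  2  2  3  3  3
 K  0  1  1  2  2  2  2  2  3  4  4
 S  0  1  1  2  2  2  2  2  3  4  4
 L  0  1  1  2  3  3  3  3  3  4  4
 L  0  1  1  2  3  3  4  4  4  4  4
 L  0  1  1  2  3  3  4  4  4  4  4
 G  0  1  1  2  3  3  4  5  5  5  5
 S  0  1  1  2  3  3  4  5  5  5  5
 S  0  1  1  2  3  3  4  5  5  5  5
dp[11][10] = 5. One LCS (by backtracking along matches): FLLLG.

5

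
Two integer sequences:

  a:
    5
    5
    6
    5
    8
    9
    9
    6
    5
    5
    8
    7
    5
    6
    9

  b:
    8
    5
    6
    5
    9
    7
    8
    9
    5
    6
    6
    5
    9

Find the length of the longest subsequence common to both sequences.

Taking 5 at a[2]=b[2], 6 at a[3]=b[3], 5 at a[4]=b[4], 8 at a[5]=b[7], 9 at a[6]=b[8], 6 at a[8]=b[11], 5 at a[13]=b[12], 9 at a[15]=b[13] gives a common subsequence of length 8. Since dp[15][13] = 8, nothing longer is possible.

8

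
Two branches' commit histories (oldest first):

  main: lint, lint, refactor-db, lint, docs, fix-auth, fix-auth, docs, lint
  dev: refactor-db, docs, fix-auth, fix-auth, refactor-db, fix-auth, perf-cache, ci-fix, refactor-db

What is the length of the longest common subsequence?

4

Pick refactor-db [3,1] → docs [5,2] → fix-auth [6,4] → fix-auth [7,6]; all 4 commits appear in both, in order. The LCS DP gives dp[9][9] = 4, so this is optimal.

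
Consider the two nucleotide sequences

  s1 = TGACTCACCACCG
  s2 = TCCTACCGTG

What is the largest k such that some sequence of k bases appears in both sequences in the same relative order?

Taking T at s1[1]=s2[1], C at s1[4]=s2[3], T at s1[5]=s2[4], A at s1[7]=s2[5], C at s1[8]=s2[6], C at s1[9]=s2[7], G at s1[13]=s2[10] gives a common subsequence of length 7, and the DP table's final entry dp[13][10] is also 7, so no common subsequence is longer.

7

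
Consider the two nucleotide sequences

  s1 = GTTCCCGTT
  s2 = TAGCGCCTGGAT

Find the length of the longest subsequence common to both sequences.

6

One common subsequence of length 6: G (s1 #1, s2 #3) → C (s1 #4, s2 #4) → C (s1 #5, s2 #6) → C (s1 #6, s2 #7) → G (s1 #7, s2 #10) → T (s1 #9, s2 #12), and the DP table's final entry dp[9][12] is also 6, so no common subsequence is longer.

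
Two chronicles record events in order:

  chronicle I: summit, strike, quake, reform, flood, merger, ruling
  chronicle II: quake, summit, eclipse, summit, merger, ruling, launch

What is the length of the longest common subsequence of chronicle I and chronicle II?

Match summit [1,4] → merger [6,5] → ruling [7,6] — 3 events in the same relative order in both. dp[7][7] = 3 confirms this is the maximum.

3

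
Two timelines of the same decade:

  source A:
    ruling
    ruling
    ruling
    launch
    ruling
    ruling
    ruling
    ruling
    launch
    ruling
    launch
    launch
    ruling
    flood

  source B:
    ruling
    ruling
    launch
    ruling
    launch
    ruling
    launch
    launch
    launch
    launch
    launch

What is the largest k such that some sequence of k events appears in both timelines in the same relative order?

Taking ruling (source A #1, source B #1); then ruling (source A #2, source B #2); then ruling (source A #3, source B #4); then launch (source A #4, source B #5); then ruling (source A #5, source B #6); then launch (source A #9, source B #9); then launch (source A #11, source B #10); then launch (source A #12, source B #11) gives a common subsequence of length 8. Since dp[14][11] = 8, nothing longer is possible.

8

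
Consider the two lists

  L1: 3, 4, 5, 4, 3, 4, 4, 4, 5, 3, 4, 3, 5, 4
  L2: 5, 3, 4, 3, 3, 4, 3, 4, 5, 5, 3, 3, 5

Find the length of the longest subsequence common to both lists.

9

Pick 3 at L1[1]=L2[2] → 4 at L1[2]=L2[3] → 4 at L1[4]=L2[6] → 3 at L1[5]=L2[7] → 4 at L1[6]=L2[8] → 5 at L1[9]=L2[10] → 3 at L1[10]=L2[11] → 3 at L1[12]=L2[12] → 5 at L1[13]=L2[13]; all 9 values appear in both, in order. Since dp[14][13] = 9, nothing longer is possible.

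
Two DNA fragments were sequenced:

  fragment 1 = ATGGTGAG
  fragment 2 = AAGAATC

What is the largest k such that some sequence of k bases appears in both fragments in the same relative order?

Let dp[i][j] be the LCS length of the first i bases of fragment 1 and the first j bases of fragment 2. dp[i][j] = dp[i-1][j-1]+1 when the i-th and j-th bases match, else max(dp[i-1][j], dp[i][j-1]).
    ·  A  A  G  A  A  T  C
 ·  0  0  0  0  0  0  0  0
 A  0  1  1  1  1  1  1  1
 T  0  1  1  1  1  1  2  2
 G  0  1  1  2  2  2  2  2
 G  0  1  1  2  2  2  2  2
 T  0  1  1  2  2  2  3  3
 G  0  1  1  2  2  2  3  3
 A  0  1  2  2  3  3  3  3
 G  0  1  2  3  3  3  3  3
dp[8][7] = 3. One LCS (by backtracking along matches): AGT.

3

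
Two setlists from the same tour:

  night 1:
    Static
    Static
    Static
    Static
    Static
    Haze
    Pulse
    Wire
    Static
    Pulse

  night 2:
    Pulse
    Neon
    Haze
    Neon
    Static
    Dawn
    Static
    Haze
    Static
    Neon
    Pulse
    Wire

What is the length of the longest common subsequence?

Pick Static [1,5]; then Static [2,7]; then Static [3,9]; then Pulse [7,11]; then Wire [8,12]; all 5 songs appear in both, in order. The LCS DP gives dp[10][12] = 5, so this is optimal.

5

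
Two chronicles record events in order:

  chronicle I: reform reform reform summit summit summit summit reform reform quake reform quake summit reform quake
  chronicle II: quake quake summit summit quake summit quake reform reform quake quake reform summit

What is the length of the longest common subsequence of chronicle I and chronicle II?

Match summit at chronicle I[4]=chronicle II[3] → summit at chronicle I[5]=chronicle II[4] → summit at chronicle I[6]=chronicle II[6] → reform at chronicle I[8]=chronicle II[8] → reform at chronicle I[9]=chronicle II[9] → quake at chronicle I[10]=chronicle II[11] → reform at chronicle I[11]=chronicle II[12] → summit at chronicle I[13]=chronicle II[13] — 8 events in the same relative order in both. dp[15][13] = 8 confirms this is the maximum.

8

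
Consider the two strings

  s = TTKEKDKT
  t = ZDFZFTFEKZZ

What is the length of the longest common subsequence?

3

Let dp[i][j] be the LCS length of the first i characters of s and the first j characters of t. dp[i][j] = dp[i-1][j-1]+1 when the i-th and j-th characters match, else max(dp[i-1][j], dp[i][j-1]).
    ·  Z  D  F  Z  F  T  F  E  K  Z  Z
 ·  0  0  0  0  0  0  0  0  0  0  0  0
 T  0  0  0  0  0  0  1  1  1  1  1  1
 T  0  0  0  0  0  0  1  1  1  1  1  1
 K  0  0  0  0  0  0  1  1  1  2  2  2
 E  0  0  0  0  0  0  1  1  2  2  2  2
 K  0  0  0  0  0  0  1  1  2  3  3  3
 D  0  0  1  1  1  1  1  1  2  3  3  3
 K  0  0  1  1  1  1  1  1  2  3  3  3
 T  0  0  1  1  1  1  2  2  2  3  3  3
dp[8][11] = 3. One LCS (by backtracking along matches): TEK.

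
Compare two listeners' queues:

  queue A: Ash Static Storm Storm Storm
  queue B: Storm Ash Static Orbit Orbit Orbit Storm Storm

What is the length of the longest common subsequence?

4

Taking Ash [1,2]; then Static [2,3]; then Storm [4,7]; then Storm [5,8] gives a common subsequence of length 4. dp[5][8] = 4 confirms this is the maximum.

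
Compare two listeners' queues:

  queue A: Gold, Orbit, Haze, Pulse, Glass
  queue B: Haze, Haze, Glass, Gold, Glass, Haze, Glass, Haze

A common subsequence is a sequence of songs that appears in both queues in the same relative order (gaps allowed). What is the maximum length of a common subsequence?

3

Match Gold at queue A[1]=queue B[4], then Haze at queue A[3]=queue B[6], then Glass at queue A[5]=queue B[7] — 3 songs in the same relative order in both. Since dp[5][8] = 3, nothing longer is possible.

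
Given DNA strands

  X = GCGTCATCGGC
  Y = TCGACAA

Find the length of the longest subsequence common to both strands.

4

Taking C (X #2, Y #2), then G (X #3, Y #3), then C (X #5, Y #5), then A (X #6, Y #7) gives a common subsequence of length 4. Since dp[11][7] = 4, nothing longer is possible.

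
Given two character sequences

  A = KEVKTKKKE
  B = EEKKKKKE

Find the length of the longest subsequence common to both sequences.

Match K at A[1]=B[3] → K at A[4]=B[4] → K at A[6]=B[5] → K at A[7]=B[6] → K at A[8]=B[7] → E at A[9]=B[8] — 6 characters in the same relative order in both. The LCS DP gives dp[9][8] = 6, so this is optimal.

6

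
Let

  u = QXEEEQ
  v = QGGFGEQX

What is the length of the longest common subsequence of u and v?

3

One common subsequence of length 3: Q [1,1]; then E [5,6]; then Q [6,7]. The LCS DP gives dp[6][8] = 3, so this is optimal.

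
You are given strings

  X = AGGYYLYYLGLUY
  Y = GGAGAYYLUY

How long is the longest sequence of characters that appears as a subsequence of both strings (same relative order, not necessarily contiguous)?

Pick A [1,3], then G [2,4], then Y [7,6], then Y [8,7], then L [11,8], then U [12,9], then Y [13,10]; all 7 characters appear in both, in order. Since dp[13][10] = 7, nothing longer is possible.

7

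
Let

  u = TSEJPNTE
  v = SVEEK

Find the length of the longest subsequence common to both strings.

Pick S [2,1] → E [3,3] → E [8,4]; all 3 characters appear in both, in order. Since dp[8][5] = 3, nothing longer is possible.

3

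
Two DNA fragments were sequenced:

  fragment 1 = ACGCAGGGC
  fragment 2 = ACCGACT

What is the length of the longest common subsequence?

Pick A at fragment 1[1]=fragment 2[1], then C at fragment 1[2]=fragment 2[3], then G at fragment 1[3]=fragment 2[4], then A at fragment 1[5]=fragment 2[5], then C at fragment 1[9]=fragment 2[6]; all 5 bases appear in both, in order. The LCS DP gives dp[9][7] = 5, so this is optimal.

5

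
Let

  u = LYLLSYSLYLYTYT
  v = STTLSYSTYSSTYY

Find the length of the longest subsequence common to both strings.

One common subsequence of length 7: L (u #1, v #4), then Y (u #2, v #6), then S (u #5, v #7), then Y (u #6, v #9), then S (u #7, v #11), then Y (u #11, v #13), then Y (u #13, v #14), and the DP table's final entry dp[14][14] is also 7, so no common subsequence is longer.

7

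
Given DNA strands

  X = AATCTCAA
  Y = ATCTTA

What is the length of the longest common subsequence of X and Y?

5

Let dp[i][j] be the LCS length of the first i bases of X and the first j bases of Y. dp[i][j] = dp[i-1][j-1]+1 when the i-th and j-th bases match, else max(dp[i-1][j], dp[i][j-1]).
    ·  A  T  C  T  T  A
 ·  0  0  0  0  0  0  0
 A  0  1  1  1  1  1  1
 A  0  1  1  1  1  1  2
 T  0  1  2  2  2  2  2
 C  0  1  2  3  3  3  3
 T  0  1  2  3  4  4  4
 C  0  1  2  3  4  4  4
 A  0  1  2  3  4  4  5
 A  0  1  2  3  4  4  5
dp[8][6] = 5. One LCS (by backtracking along matches): ATCTA.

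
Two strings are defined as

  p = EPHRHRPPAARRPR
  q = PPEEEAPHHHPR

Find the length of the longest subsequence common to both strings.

6

One common subsequence of length 6: E (p #1, q #5), P (p #2, q #7), H (p #3, q #9), H (p #5, q #10), P (p #13, q #11), R (p #14, q #12). Since dp[14][12] = 6, nothing longer is possible.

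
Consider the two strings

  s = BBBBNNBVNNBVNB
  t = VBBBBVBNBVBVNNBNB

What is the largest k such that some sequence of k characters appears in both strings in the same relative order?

12

Taking B at s[1]=t[3], then B at s[2]=t[4], then B at s[3]=t[5], then B at s[4]=t[7], then N at s[5]=t[8], then B at s[7]=t[11], then V at s[8]=t[12], then N at s[9]=t[13], then N at s[10]=t[14], then B at s[11]=t[15], then N at s[13]=t[16], then B at s[14]=t[17] gives a common subsequence of length 12, and the DP table's final entry dp[14][17] is also 12, so no common subsequence is longer.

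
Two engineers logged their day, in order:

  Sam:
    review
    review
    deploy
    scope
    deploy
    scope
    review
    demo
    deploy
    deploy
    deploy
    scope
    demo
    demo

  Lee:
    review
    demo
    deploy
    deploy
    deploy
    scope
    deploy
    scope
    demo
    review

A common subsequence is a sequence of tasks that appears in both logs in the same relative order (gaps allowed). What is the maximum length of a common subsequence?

7

Taking review (Sam #1, Lee #1), then deploy (Sam #3, Lee #4), then deploy (Sam #5, Lee #5), then scope (Sam #6, Lee #6), then deploy (Sam #11, Lee #7), then scope (Sam #12, Lee #8), then demo (Sam #13, Lee #9) gives a common subsequence of length 7. Since dp[14][10] = 7, nothing longer is possible.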